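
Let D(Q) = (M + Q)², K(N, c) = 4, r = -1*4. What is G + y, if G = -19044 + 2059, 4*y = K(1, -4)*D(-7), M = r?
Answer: -16864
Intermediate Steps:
r = -4
M = -4
D(Q) = (-4 + Q)²
y = 121 (y = (4*(-4 - 7)²)/4 = (4*(-11)²)/4 = (4*121)/4 = (¼)*484 = 121)
G = -16985
G + y = -16985 + 121 = -16864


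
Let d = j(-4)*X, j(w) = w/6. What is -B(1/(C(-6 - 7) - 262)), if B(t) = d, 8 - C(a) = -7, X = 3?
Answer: 2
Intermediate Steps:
j(w) = w/6 (j(w) = w*(1/6) = w/6)
C(a) = 15 (C(a) = 8 - 1*(-7) = 8 + 7 = 15)
d = -2 (d = ((1/6)*(-4))*3 = -2/3*3 = -2)
B(t) = -2
-B(1/(C(-6 - 7) - 262)) = -1*(-2) = 2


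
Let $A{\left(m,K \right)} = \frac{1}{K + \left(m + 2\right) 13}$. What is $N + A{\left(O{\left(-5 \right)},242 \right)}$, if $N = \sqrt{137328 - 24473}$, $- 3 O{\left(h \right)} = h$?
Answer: $\frac{3}{869} + \sqrt{112855} \approx 335.94$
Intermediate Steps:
$O{\left(h \right)} = - \frac{h}{3}$
$N = \sqrt{112855} \approx 335.94$
$A{\left(m,K \right)} = \frac{1}{26 + K + 13 m}$ ($A{\left(m,K \right)} = \frac{1}{K + \left(2 + m\right) 13} = \frac{1}{K + \left(26 + 13 m\right)} = \frac{1}{26 + K + 13 m}$)
$N + A{\left(O{\left(-5 \right)},242 \right)} = \sqrt{112855} + \frac{1}{26 + 242 + 13 \left(\left(- \frac{1}{3}\right) \left(-5\right)\right)} = \sqrt{112855} + \frac{1}{26 + 242 + 13 \cdot \frac{5}{3}} = \sqrt{112855} + \frac{1}{26 + 242 + \frac{65}{3}} = \sqrt{112855} + \frac{1}{\frac{869}{3}} = \sqrt{112855} + \frac{3}{869} = \frac{3}{869} + \sqrt{112855}$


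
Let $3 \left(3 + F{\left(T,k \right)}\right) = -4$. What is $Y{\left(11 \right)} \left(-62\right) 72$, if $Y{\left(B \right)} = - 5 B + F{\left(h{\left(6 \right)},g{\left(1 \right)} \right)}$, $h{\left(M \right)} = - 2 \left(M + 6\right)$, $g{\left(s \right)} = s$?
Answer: $264864$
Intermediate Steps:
$h{\left(M \right)} = -12 - 2 M$ ($h{\left(M \right)} = - 2 \left(6 + M\right) = -12 - 2 M$)
$F{\left(T,k \right)} = - \frac{13}{3}$ ($F{\left(T,k \right)} = -3 + \frac{1}{3} \left(-4\right) = -3 - \frac{4}{3} = - \frac{13}{3}$)
$Y{\left(B \right)} = - \frac{13}{3} - 5 B$ ($Y{\left(B \right)} = - 5 B - \frac{13}{3} = - \frac{13}{3} - 5 B$)
$Y{\left(11 \right)} \left(-62\right) 72 = \left(- \frac{13}{3} - 55\right) \left(-62\right) 72 = \left(- \frac{178}{3}\right) \left(-62\right) 72 = \frac{11036}{3} \cdot 72 = 264864$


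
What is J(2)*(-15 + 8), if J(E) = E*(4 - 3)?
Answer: -14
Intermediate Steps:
J(E) = E (J(E) = E*1 = E)
J(2)*(-15 + 8) = 2*(-15 + 8) = 2*(-7) = -14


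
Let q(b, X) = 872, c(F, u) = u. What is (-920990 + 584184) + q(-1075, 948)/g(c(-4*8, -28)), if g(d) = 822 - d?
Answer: -143142114/425 ≈ -3.3681e+5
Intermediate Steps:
(-920990 + 584184) + q(-1075, 948)/g(c(-4*8, -28)) = (-920990 + 584184) + 872/(822 - 1*(-28)) = -336806 + 872/(822 + 28) = -336806 + 872/850 = -336806 + 872*(1/850) = -336806 + 436/425 = -143142114/425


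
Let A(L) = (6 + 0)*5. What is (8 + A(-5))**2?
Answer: 1444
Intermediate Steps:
A(L) = 30 (A(L) = 6*5 = 30)
(8 + A(-5))**2 = (8 + 30)**2 = 38**2 = 1444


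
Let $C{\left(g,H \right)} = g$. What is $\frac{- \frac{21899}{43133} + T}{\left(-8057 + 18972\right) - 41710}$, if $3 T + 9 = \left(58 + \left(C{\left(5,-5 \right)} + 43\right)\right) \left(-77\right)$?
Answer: $\frac{70501088}{796968441} \approx 0.088462$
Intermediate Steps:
$T = - \frac{8171}{3}$ ($T = -3 + \frac{\left(58 + \left(5 + 43\right)\right) \left(-77\right)}{3} = -3 + \frac{\left(58 + 48\right) \left(-77\right)}{3} = -3 + \frac{106 \left(-77\right)}{3} = -3 + \frac{1}{3} \left(-8162\right) = -3 - \frac{8162}{3} = - \frac{8171}{3} \approx -2723.7$)
$\frac{- \frac{21899}{43133} + T}{\left(-8057 + 18972\right) - 41710} = \frac{- \frac{21899}{43133} - \frac{8171}{3}}{\left(-8057 + 18972\right) - 41710} = \frac{\left(-21899\right) \frac{1}{43133} - \frac{8171}{3}}{10915 - 41710} = \frac{- \frac{21899}{43133} - \frac{8171}{3}}{-30795} = \left(- \frac{352505440}{129399}\right) \left(- \frac{1}{30795}\right) = \frac{70501088}{796968441}$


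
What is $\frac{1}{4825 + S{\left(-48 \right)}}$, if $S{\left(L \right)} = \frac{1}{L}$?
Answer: $\frac{48}{231599} \approx 0.00020725$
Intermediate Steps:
$\frac{1}{4825 + S{\left(-48 \right)}} = \frac{1}{4825 + \frac{1}{-48}} = \frac{1}{4825 - \frac{1}{48}} = \frac{1}{\frac{231599}{48}} = \frac{48}{231599}$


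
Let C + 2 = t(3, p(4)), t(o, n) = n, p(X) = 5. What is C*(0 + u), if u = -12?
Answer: -36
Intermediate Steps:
C = 3 (C = -2 + 5 = 3)
C*(0 + u) = 3*(0 - 12) = 3*(-12) = -36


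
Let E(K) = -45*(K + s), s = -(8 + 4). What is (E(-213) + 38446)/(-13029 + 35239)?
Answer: 48571/22210 ≈ 2.1869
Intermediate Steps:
s = -12 (s = -1*12 = -12)
E(K) = 540 - 45*K (E(K) = -45*(K - 12) = -45*(-12 + K) = 540 - 45*K)
(E(-213) + 38446)/(-13029 + 35239) = ((540 - 45*(-213)) + 38446)/(-13029 + 35239) = ((540 + 9585) + 38446)/22210 = (10125 + 38446)*(1/22210) = 48571*(1/22210) = 48571/22210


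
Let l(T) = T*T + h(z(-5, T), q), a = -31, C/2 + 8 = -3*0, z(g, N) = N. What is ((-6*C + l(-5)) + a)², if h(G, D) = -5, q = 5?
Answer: 7225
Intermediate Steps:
C = -16 (C = -16 + 2*(-3*0) = -16 + 2*0 = -16 + 0 = -16)
l(T) = -5 + T² (l(T) = T*T - 5 = T² - 5 = -5 + T²)
((-6*C + l(-5)) + a)² = ((-6*(-16) + (-5 + (-5)²)) - 31)² = ((96 + (-5 + 25)) - 31)² = ((96 + 20) - 31)² = (116 - 31)² = 85² = 7225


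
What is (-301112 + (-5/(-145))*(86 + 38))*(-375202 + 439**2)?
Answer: 1593446719644/29 ≈ 5.4946e+10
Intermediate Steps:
(-301112 + (-5/(-145))*(86 + 38))*(-375202 + 439**2) = (-301112 - 5*(-1/145)*124)*(-375202 + 192721) = (-301112 + (1/29)*124)*(-182481) = (-301112 + 124/29)*(-182481) = -8732124/29*(-182481) = 1593446719644/29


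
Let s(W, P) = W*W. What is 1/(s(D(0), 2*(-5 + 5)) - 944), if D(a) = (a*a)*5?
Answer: -1/944 ≈ -0.0010593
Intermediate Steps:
D(a) = 5*a² (D(a) = a²*5 = 5*a²)
s(W, P) = W²
1/(s(D(0), 2*(-5 + 5)) - 944) = 1/((5*0²)² - 944) = 1/((5*0)² - 944) = 1/(0² - 944) = 1/(0 - 944) = 1/(-944) = -1/944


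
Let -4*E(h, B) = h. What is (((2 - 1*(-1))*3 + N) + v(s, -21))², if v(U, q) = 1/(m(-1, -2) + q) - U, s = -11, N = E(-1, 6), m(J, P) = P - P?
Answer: 2879809/7056 ≈ 408.14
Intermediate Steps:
m(J, P) = 0
E(h, B) = -h/4
N = ¼ (N = -¼*(-1) = ¼ ≈ 0.25000)
v(U, q) = 1/q - U (v(U, q) = 1/(0 + q) - U = 1/q - U)
(((2 - 1*(-1))*3 + N) + v(s, -21))² = (((2 - 1*(-1))*3 + ¼) + (1/(-21) - 1*(-11)))² = (((2 + 1)*3 + ¼) + (-1/21 + 11))² = ((3*3 + ¼) + 230/21)² = ((9 + ¼) + 230/21)² = (37/4 + 230/21)² = (1697/84)² = 2879809/7056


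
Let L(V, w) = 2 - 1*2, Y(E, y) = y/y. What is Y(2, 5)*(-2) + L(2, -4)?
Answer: -2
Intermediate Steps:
Y(E, y) = 1
L(V, w) = 0 (L(V, w) = 2 - 2 = 0)
Y(2, 5)*(-2) + L(2, -4) = 1*(-2) + 0 = -2 + 0 = -2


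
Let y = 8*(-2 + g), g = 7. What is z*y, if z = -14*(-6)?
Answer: 3360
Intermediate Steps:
z = 84
y = 40 (y = 8*(-2 + 7) = 8*5 = 40)
z*y = 84*40 = 3360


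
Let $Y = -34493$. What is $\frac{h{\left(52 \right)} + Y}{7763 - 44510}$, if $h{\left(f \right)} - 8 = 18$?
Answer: $\frac{11489}{12249} \approx 0.93795$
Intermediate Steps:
$h{\left(f \right)} = 26$ ($h{\left(f \right)} = 8 + 18 = 26$)
$\frac{h{\left(52 \right)} + Y}{7763 - 44510} = \frac{26 - 34493}{7763 - 44510} = - \frac{34467}{-36747} = \left(-34467\right) \left(- \frac{1}{36747}\right) = \frac{11489}{12249}$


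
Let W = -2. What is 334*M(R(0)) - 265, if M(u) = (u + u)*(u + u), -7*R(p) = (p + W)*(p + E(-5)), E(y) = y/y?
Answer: -7641/49 ≈ -155.94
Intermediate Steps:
E(y) = 1
R(p) = -(1 + p)*(-2 + p)/7 (R(p) = -(p - 2)*(p + 1)/7 = -(-2 + p)*(1 + p)/7 = -(1 + p)*(-2 + p)/7)
M(u) = 4*u² (M(u) = (2*u)*(2*u) = 4*u²)
334*M(R(0)) - 265 = 334*(4*(2/7 - ⅐*0² + (⅐)*0)²) - 265 = 334*(4*(2/7 - ⅐*0 + 0)²) - 265 = 334*(4*(2/7 + 0 + 0)²) - 265 = 334*(4*(2/7)²) - 265 = 334*(4*(4/49)) - 265 = 334*(16/49) - 265 = 5344/49 - 265 = -7641/49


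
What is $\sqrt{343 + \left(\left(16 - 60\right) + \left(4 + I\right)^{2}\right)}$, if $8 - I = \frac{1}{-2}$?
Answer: $\frac{\sqrt{1821}}{2} \approx 21.337$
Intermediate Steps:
$I = \frac{17}{2}$ ($I = 8 - \frac{1}{-2} = 8 - - \frac{1}{2} = 8 + \frac{1}{2} = \frac{17}{2} \approx 8.5$)
$\sqrt{343 + \left(\left(16 - 60\right) + \left(4 + I\right)^{2}\right)} = \sqrt{343 + \left(\left(16 - 60\right) + \left(4 + \frac{17}{2}\right)^{2}\right)} = \sqrt{343 - \left(44 - \left(\frac{25}{2}\right)^{2}\right)} = \sqrt{343 + \left(-44 + \frac{625}{4}\right)} = \sqrt{343 + \frac{449}{4}} = \sqrt{\frac{1821}{4}} = \frac{\sqrt{1821}}{2}$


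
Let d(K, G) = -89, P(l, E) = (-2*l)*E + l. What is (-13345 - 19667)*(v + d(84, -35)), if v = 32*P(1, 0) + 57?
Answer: 0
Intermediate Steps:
P(l, E) = l - 2*E*l (P(l, E) = -2*E*l + l = l - 2*E*l)
v = 89 (v = 32*(1*(1 - 2*0)) + 57 = 32*(1*(1 + 0)) + 57 = 32*(1*1) + 57 = 32*1 + 57 = 32 + 57 = 89)
(-13345 - 19667)*(v + d(84, -35)) = (-13345 - 19667)*(89 - 89) = -33012*0 = 0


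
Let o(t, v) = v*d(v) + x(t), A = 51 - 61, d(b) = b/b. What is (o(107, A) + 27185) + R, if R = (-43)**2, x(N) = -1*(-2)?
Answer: 29026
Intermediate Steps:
d(b) = 1
x(N) = 2
A = -10
R = 1849
o(t, v) = 2 + v (o(t, v) = v*1 + 2 = v + 2 = 2 + v)
(o(107, A) + 27185) + R = ((2 - 10) + 27185) + 1849 = (-8 + 27185) + 1849 = 27177 + 1849 = 29026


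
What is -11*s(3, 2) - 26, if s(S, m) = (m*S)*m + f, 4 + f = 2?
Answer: -136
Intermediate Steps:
f = -2 (f = -4 + 2 = -2)
s(S, m) = -2 + S*m**2 (s(S, m) = (m*S)*m - 2 = (S*m)*m - 2 = S*m**2 - 2 = -2 + S*m**2)
-11*s(3, 2) - 26 = -11*(-2 + 3*2**2) - 26 = -11*(-2 + 3*4) - 26 = -11*(-2 + 12) - 26 = -11*10 - 26 = -110 - 26 = -136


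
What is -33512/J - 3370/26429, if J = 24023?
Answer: -966646158/634903867 ≈ -1.5225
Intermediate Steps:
-33512/J - 3370/26429 = -33512/24023 - 3370/26429 = -966646158/634903867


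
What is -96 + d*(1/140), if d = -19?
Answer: -13459/140 ≈ -96.136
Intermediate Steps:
-96 + d*(1/140) = -96 - 19/140 = -13459/140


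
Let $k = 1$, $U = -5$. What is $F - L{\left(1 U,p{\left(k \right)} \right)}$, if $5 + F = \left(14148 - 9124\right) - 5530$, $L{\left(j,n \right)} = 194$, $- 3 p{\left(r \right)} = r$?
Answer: $-705$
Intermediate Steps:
$p{\left(r \right)} = - \frac{r}{3}$
$F = -511$ ($F = -5 + \left(\left(14148 - 9124\right) - 5530\right) = -5 + \left(5024 - 5530\right) = -5 - 506 = -511$)
$F - L{\left(1 U,p{\left(k \right)} \right)} = -511 - 194 = -705$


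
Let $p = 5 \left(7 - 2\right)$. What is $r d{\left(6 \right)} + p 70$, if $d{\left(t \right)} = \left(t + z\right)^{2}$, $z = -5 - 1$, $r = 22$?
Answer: $1750$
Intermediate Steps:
$z = -6$ ($z = -5 - 1 = -6$)
$d{\left(t \right)} = \left(-6 + t\right)^{2}$ ($d{\left(t \right)} = \left(t - 6\right)^{2} = \left(-6 + t\right)^{2}$)
$p = 25$ ($p = 5 \cdot 5 = 25$)
$r d{\left(6 \right)} + p 70 = 22 \left(-6 + 6\right)^{2} + 25 \cdot 70 = 22 \cdot 0^{2} + 1750 = 22 \cdot 0 + 1750 = 0 + 1750 = 1750$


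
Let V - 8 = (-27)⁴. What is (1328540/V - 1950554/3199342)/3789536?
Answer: 1606916923967/3221649600318688544 ≈ 4.9879e-7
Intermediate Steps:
V = 531449 (V = 8 + (-27)⁴ = 8 + 531441 = 531449)
(1328540/V - 1950554/3199342)/3789536 = (1328540/531449 - 1950554/3199342)/3789536 = (1328540*(1/531449) - 1950554*1/3199342)*(1/3789536) = (1328540/531449 - 975277/1599671)*(1/3789536) = (1606916923967/850143553279)*(1/3789536) = 1606916923967/3221649600318688544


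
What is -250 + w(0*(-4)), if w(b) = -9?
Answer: -259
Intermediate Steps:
-250 + w(0*(-4)) = -250 - 9 = -259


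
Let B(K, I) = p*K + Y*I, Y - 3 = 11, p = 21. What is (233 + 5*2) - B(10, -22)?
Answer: 341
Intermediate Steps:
Y = 14 (Y = 3 + 11 = 14)
B(K, I) = 14*I + 21*K (B(K, I) = 21*K + 14*I = 14*I + 21*K)
(233 + 5*2) - B(10, -22) = (233 + 5*2) - (14*(-22) + 21*10) = (233 + 10) - (-308 + 210) = 243 - 1*(-98) = 243 + 98 = 341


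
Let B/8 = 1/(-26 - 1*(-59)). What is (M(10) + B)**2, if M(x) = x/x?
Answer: 1681/1089 ≈ 1.5436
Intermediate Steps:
M(x) = 1
B = 8/33 (B = 8/(-26 - 1*(-59)) = 8/(-26 + 59) = 8/33 ≈ 0.24242)
(M(10) + B)**2 = (1 + 8/33)**2 = (41/33)**2 = 1681/1089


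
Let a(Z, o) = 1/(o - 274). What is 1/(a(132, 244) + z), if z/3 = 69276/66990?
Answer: 13398/41119 ≈ 0.32583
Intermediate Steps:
a(Z, o) = 1/(-274 + o)
z = 34638/11165 (z = 3*(69276/66990) = 3*(69276*(1/66990)) = 3*(11546/11165) = 34638/11165 ≈ 3.1024)
1/(a(132, 244) + z) = 1/(1/(-274 + 244) + 34638/11165) = 1/(1/(-30) + 34638/11165) = 1/(-1/30 + 34638/11165) = 1/(41119/13398) = 13398/41119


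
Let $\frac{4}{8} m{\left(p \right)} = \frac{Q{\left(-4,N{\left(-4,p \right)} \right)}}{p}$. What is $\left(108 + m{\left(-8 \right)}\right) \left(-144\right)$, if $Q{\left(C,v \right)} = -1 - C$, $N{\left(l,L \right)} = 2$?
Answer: $-15444$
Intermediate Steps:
$m{\left(p \right)} = \frac{6}{p}$ ($m{\left(p \right)} = 2 \frac{-1 - -4}{p} = 2 \frac{-1 + 4}{p} = 2 \frac{3}{p} = \frac{6}{p}$)
$\left(108 + m{\left(-8 \right)}\right) \left(-144\right) = \left(108 + \frac{6}{-8}\right) \left(-144\right) = \left(108 + 6 \left(- \frac{1}{8}\right)\right) \left(-144\right) = \left(108 - \frac{3}{4}\right) \left(-144\right) = \frac{429}{4} \left(-144\right) = -15444$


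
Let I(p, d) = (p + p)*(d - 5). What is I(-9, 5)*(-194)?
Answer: 0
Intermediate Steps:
I(p, d) = 2*p*(-5 + d) (I(p, d) = (2*p)*(-5 + d) = 2*p*(-5 + d))
I(-9, 5)*(-194) = (2*(-9)*(-5 + 5))*(-194) = (2*(-9)*0)*(-194) = 0*(-194) = 0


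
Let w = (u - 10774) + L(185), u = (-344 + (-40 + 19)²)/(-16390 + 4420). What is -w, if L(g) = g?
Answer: 126750427/11970 ≈ 10589.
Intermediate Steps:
u = -97/11970 (u = (-344 + (-21)²)/(-11970) = (-344 + 441)*(-1/11970) = 97*(-1/11970) = -97/11970 ≈ -0.0081036)
w = -126750427/11970 (w = (-97/11970 - 10774) + 185 = -128964877/11970 + 185 = -126750427/11970 ≈ -10589.)
-w = -1*(-126750427/11970) = 126750427/11970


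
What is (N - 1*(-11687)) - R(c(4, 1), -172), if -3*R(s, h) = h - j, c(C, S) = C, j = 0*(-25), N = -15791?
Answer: -12484/3 ≈ -4161.3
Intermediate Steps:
j = 0
R(s, h) = -h/3 (R(s, h) = -(h - 1*0)/3 = -(h + 0)/3 = -h/3)
(N - 1*(-11687)) - R(c(4, 1), -172) = (-15791 - 1*(-11687)) - (-1)*(-172)/3 = (-15791 + 11687) - 1*172/3 = -4104 - 172/3 = -12484/3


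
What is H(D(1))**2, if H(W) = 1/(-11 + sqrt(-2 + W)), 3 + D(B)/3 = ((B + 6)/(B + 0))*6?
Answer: (11 - sqrt(115))**(-2) ≈ 13.109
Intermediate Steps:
D(B) = -9 + 18*(6 + B)/B (D(B) = -9 + 3*(((B + 6)/(B + 0))*6) = -9 + 3*(((6 + B)/B)*6) = -9 + 3*(6*(6 + B)/B) = -9 + 18*(6 + B)/B)
H(D(1))**2 = (1/(-11 + sqrt(-2 + (9 + 108/1))))**2 = (1/(-11 + sqrt(-2 + (9 + 108*1))))**2 = (1/(-11 + sqrt(-2 + (9 + 108))))**2 = (1/(-11 + sqrt(-2 + 117)))**2 = (1/(-11 + sqrt(115)))**2 = (-11 + sqrt(115))**(-2)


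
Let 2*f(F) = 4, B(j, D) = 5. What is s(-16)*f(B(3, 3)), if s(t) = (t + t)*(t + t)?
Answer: 2048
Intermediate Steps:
s(t) = 4*t² (s(t) = (2*t)*(2*t) = 4*t²)
f(F) = 2 (f(F) = (½)*4 = 2)
s(-16)*f(B(3, 3)) = (4*(-16)²)*2 = (4*256)*2 = 1024*2 = 2048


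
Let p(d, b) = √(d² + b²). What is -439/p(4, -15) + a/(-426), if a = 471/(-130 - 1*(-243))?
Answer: -157/16046 - 439*√241/241 ≈ -28.288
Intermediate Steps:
p(d, b) = √(b² + d²)
a = 471/113 (a = 471/(-130 + 243) = 471/113 ≈ 4.1681)
-439/p(4, -15) + a/(-426) = -439/√((-15)² + 4²) + (471/113)/(-426) = -439/√(225 + 16) + (471/113)*(-1/426) = -439*√241/241 - 157/16046 = -157/16046 - 439*√241/241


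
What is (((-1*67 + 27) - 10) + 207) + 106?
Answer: 263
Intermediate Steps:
(((-1*67 + 27) - 10) + 207) + 106 = (((-67 + 27) - 10) + 207) + 106 = ((-40 - 10) + 207) + 106 = (-50 + 207) + 106 = 157 + 106 = 263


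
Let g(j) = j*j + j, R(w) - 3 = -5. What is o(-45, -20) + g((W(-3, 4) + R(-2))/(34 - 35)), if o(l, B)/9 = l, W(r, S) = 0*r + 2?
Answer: -405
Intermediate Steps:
R(w) = -2 (R(w) = 3 - 5 = -2)
W(r, S) = 2 (W(r, S) = 0 + 2 = 2)
o(l, B) = 9*l
g(j) = j + j**2 (g(j) = j**2 + j = j + j**2)
o(-45, -20) + g((W(-3, 4) + R(-2))/(34 - 35)) = 9*(-45) + ((2 - 2)/(34 - 35))*(1 + (2 - 2)/(34 - 35)) = -405 + (0/(-1))*(1 + 0/(-1)) = -405 + (0*(-1))*(1 + 0*(-1)) = -405 + 0*(1 + 0) = -405 + 0*1 = -405 + 0 = -405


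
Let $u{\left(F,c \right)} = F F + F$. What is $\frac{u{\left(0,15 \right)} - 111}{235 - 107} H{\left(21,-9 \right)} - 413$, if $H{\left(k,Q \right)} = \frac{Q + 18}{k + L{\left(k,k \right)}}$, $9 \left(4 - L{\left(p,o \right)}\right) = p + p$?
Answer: $- \frac{3227701}{7808} \approx -413.38$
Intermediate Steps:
$L{\left(p,o \right)} = 4 - \frac{2 p}{9}$ ($L{\left(p,o \right)} = 4 - \frac{p + p}{9} = 4 - \frac{2 p}{9}$)
$u{\left(F,c \right)} = F + F^{2}$ ($u{\left(F,c \right)} = F^{2} + F = F + F^{2}$)
$H{\left(k,Q \right)} = \frac{18 + Q}{4 + \frac{7 k}{9}}$ ($H{\left(k,Q \right)} = \frac{Q + 18}{k - \left(-4 + \frac{2 k}{9}\right)} = \frac{18 + Q}{4 + \frac{7 k}{9}}$)
$\frac{u{\left(0,15 \right)} - 111}{235 - 107} H{\left(21,-9 \right)} - 413 = \frac{0 \left(1 + 0\right) - 111}{235 - 107} \frac{9 \left(18 - 9\right)}{36 + 7 \cdot 21} - 413 = \frac{0 \cdot 1 - 111}{128} \cdot 9 \frac{1}{36 + 147} \cdot 9 - 413 = \left(0 - 111\right) \frac{1}{128} \cdot 9 \cdot \frac{1}{183} \cdot 9 - 413 = \left(-111\right) \frac{1}{128} \cdot 9 \cdot \frac{1}{183} \cdot 9 - 413 = \left(- \frac{111}{128}\right) \frac{27}{61} - 413 = - \frac{2997}{7808} - 413 = - \frac{3227701}{7808}$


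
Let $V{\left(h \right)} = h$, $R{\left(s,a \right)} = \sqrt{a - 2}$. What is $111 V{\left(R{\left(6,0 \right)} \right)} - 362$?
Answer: $-362 + 111 i \sqrt{2} \approx -362.0 + 156.98 i$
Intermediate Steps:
$R{\left(s,a \right)} = \sqrt{-2 + a}$
$111 V{\left(R{\left(6,0 \right)} \right)} - 362 = 111 \sqrt{-2 + 0} - 362 = 111 \sqrt{-2} - 362 = 111 i \sqrt{2} - 362 = -362 + 111 i \sqrt{2}$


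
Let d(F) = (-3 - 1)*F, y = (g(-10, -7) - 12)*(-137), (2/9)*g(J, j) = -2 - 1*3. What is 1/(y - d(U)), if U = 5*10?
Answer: 2/9853 ≈ 0.00020298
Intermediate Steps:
g(J, j) = -45/2 (g(J, j) = 9*(-2 - 1*3)/2 = 9*(-2 - 3)/2 = (9/2)*(-5) = -45/2)
U = 50
y = 9453/2 (y = (-45/2 - 12)*(-137) = -69/2*(-137) = 9453/2 ≈ 4726.5)
d(F) = -4*F
1/(y - d(U)) = 1/(9453/2 - (-4)*50) = 1/(9453/2 - 1*(-200)) = 1/(9453/2 + 200) = 1/(9853/2) = 2/9853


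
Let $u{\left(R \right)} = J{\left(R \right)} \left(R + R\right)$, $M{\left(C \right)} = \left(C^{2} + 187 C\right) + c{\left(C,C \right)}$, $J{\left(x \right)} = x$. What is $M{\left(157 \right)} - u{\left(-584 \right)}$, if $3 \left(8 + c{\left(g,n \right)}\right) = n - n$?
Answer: $-628112$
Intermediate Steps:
$c{\left(g,n \right)} = -8$ ($c{\left(g,n \right)} = -8 + \frac{n - n}{3} = -8 + \frac{1}{3} \cdot 0 = -8 + 0 = -8$)
$M{\left(C \right)} = -8 + C^{2} + 187 C$ ($M{\left(C \right)} = \left(C^{2} + 187 C\right) - 8 = -8 + C^{2} + 187 C$)
$u{\left(R \right)} = 2 R^{2}$ ($u{\left(R \right)} = R \left(R + R\right) = R 2 R = 2 R^{2}$)
$M{\left(157 \right)} - u{\left(-584 \right)} = \left(-8 + 157^{2} + 187 \cdot 157\right) - 2 \left(-584\right)^{2} = \left(-8 + 24649 + 29359\right) - 2 \cdot 341056 = 54000 - 682112 = -628112$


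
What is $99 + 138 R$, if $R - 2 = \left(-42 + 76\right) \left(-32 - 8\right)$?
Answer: $-187305$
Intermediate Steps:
$R = -1358$ ($R = 2 + \left(-42 + 76\right) \left(-32 - 8\right) = 2 + 34 \left(-40\right) = 2 - 1360 = -1358$)
$99 + 138 R = 99 + 138 \left(-1358\right) = 99 - 187404 = -187305$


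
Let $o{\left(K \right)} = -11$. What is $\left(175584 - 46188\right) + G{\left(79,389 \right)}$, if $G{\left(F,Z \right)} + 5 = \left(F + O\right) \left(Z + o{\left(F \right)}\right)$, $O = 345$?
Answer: $289663$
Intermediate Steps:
$G{\left(F,Z \right)} = -5 + \left(-11 + Z\right) \left(345 + F\right)$ ($G{\left(F,Z \right)} = -5 + \left(F + 345\right) \left(Z - 11\right) = -5 + \left(345 + F\right) \left(-11 + Z\right) = -5 + \left(-11 + Z\right) \left(345 + F\right)$)
$\left(175584 - 46188\right) + G{\left(79,389 \right)} = \left(175584 - 46188\right) + \left(-3800 - 869 + 345 \cdot 389 + 79 \cdot 389\right) = 129396 + \left(-3800 - 869 + 134205 + 30731\right) = 129396 + 160267 = 289663$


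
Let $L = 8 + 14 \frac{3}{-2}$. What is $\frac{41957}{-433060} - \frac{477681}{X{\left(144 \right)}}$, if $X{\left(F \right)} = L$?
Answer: $\frac{206863988419}{5629780} \approx 36745.0$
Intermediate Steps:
$L = -13$ ($L = 8 + 14 \cdot 3 \left(- \frac{1}{2}\right) = 8 + 14 \left(- \frac{3}{2}\right) = 8 - 21 = -13$)
$X{\left(F \right)} = -13$
$\frac{41957}{-433060} - \frac{477681}{X{\left(144 \right)}} = \frac{41957}{-433060} - \frac{477681}{-13} = 41957 \left(- \frac{1}{433060}\right) - - \frac{477681}{13} = - \frac{41957}{433060} + \frac{477681}{13} = \frac{206863988419}{5629780}$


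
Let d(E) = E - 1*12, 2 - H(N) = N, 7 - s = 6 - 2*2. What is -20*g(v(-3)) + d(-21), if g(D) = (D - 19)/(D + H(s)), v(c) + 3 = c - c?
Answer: -319/3 ≈ -106.33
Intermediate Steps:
s = 5 (s = 7 - (6 - 2*2) = 7 - (6 - 4) = 7 - 1*2 = 7 - 2 = 5)
v(c) = -3 (v(c) = -3 + (c - c) = -3 + 0 = -3)
H(N) = 2 - N
d(E) = -12 + E (d(E) = E - 12 = -12 + E)
g(D) = (-19 + D)/(-3 + D) (g(D) = (D - 19)/(D + (2 - 1*5)) = (-19 + D)/(D + (2 - 5)) = (-19 + D)/(D - 3) = (-19 + D)/(-3 + D))
-20*g(v(-3)) + d(-21) = -20*(-19 - 3)/(-3 - 3) + (-12 - 21) = -20*(-22)/(-6) - 33 = -(-10)*(-22)/3 - 33 = -20*11/3 - 33 = -220/3 - 33 = -319/3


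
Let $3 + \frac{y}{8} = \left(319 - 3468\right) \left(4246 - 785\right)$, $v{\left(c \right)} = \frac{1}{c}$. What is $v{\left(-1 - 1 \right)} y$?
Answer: $43594768$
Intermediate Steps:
$y = -87189536$ ($y = -24 + 8 \left(319 - 3468\right) \left(4246 - 785\right) = -24 + 8 \left(\left(-3149\right) 3461\right) = -24 + 8 \left(-10898689\right) = -24 - 87189512 = -87189536$)
$v{\left(-1 - 1 \right)} y = \frac{1}{-1 - 1} \left(-87189536\right) = \frac{1}{-2} \left(-87189536\right) = \left(- \frac{1}{2}\right) \left(-87189536\right) = 43594768$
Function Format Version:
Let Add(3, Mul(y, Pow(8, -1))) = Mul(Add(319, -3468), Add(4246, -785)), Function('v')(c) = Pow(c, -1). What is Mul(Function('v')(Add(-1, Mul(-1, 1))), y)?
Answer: 43594768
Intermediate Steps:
y = -87189536 (y = Add(-24, Mul(8, Mul(Add(319, -3468), Add(4246, -785)))) = Add(-24, Mul(8, Mul(-3149, 3461))) = Add(-24, Mul(8, -10898689)) = Add(-24, -87189512) = -87189536)
Mul(Function('v')(Add(-1, Mul(-1, 1))), y) = Mul(Pow(Add(-1, Mul(-1, 1)), -1), -87189536) = Mul(Pow(Add(-1, -1), -1), -87189536) = Mul(Pow(-2, -1), -87189536) = Mul(Rational(-1, 2), -87189536) = 43594768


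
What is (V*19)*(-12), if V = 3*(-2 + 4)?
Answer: -1368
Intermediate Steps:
V = 6 (V = 3*2 = 6)
(V*19)*(-12) = (6*19)*(-12) = 114*(-12) = -1368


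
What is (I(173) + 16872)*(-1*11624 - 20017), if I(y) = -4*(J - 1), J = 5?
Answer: -533340696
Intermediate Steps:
I(y) = -16 (I(y) = -4*(5 - 1) = -4*4 = -16)
(I(173) + 16872)*(-1*11624 - 20017) = (-16 + 16872)*(-1*11624 - 20017) = 16856*(-11624 - 20017) = 16856*(-31641) = -533340696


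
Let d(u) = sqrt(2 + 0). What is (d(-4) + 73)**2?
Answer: (73 + sqrt(2))**2 ≈ 5537.5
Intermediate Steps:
d(u) = sqrt(2)
(d(-4) + 73)**2 = (sqrt(2) + 73)**2 = (73 + sqrt(2))**2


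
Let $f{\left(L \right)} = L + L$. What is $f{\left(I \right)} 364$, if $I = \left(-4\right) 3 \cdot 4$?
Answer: $-34944$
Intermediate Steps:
$I = -48$ ($I = \left(-12\right) 4 = -48$)
$f{\left(L \right)} = 2 L$
$f{\left(I \right)} 364 = 2 \left(-48\right) 364 = \left(-96\right) 364 = -34944$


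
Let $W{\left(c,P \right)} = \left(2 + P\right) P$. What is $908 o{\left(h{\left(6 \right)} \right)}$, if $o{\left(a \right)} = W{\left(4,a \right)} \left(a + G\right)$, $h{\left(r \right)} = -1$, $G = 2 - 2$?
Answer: $908$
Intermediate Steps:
$G = 0$
$W{\left(c,P \right)} = P \left(2 + P\right)$
$o{\left(a \right)} = a^{2} \left(2 + a\right)$ ($o{\left(a \right)} = a \left(2 + a\right) \left(a + 0\right) = a \left(2 + a\right) a = a^{2} \left(2 + a\right)$)
$908 o{\left(h{\left(6 \right)} \right)} = 908 \left(-1\right)^{2} \left(2 - 1\right) = 908 \cdot 1 \cdot 1 = 908 \cdot 1 = 908$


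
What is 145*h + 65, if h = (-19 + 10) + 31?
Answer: 3255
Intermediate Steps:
h = 22 (h = -9 + 31 = 22)
145*h + 65 = 145*22 + 65 = 3190 + 65 = 3255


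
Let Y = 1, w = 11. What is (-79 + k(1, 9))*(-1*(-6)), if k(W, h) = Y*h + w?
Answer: -354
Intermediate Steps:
k(W, h) = 11 + h (k(W, h) = 1*h + 11 = h + 11 = 11 + h)
(-79 + k(1, 9))*(-1*(-6)) = (-79 + (11 + 9))*(-1*(-6)) = (-79 + 20)*6 = -59*6 = -354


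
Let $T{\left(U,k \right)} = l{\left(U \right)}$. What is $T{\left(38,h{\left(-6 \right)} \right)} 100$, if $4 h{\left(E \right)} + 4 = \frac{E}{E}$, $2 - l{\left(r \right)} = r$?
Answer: $-3600$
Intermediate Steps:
$l{\left(r \right)} = 2 - r$
$h{\left(E \right)} = - \frac{3}{4}$ ($h{\left(E \right)} = -1 + \frac{E \frac{1}{E}}{4} = -1 + \frac{1}{4} \cdot 1 = -1 + \frac{1}{4} = - \frac{3}{4}$)
$T{\left(U,k \right)} = 2 - U$
$T{\left(38,h{\left(-6 \right)} \right)} 100 = \left(2 - 38\right) 100 = \left(-36\right) 100 = -3600$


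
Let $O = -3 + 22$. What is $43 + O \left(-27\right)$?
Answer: $-470$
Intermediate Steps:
$O = 19$
$43 + O \left(-27\right) = 43 + 19 \left(-27\right) = 43 - 513 = -470$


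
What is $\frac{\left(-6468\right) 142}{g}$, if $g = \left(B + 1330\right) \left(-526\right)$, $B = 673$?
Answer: $\frac{459228}{526789} \approx 0.87175$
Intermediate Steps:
$g = -1053578$ ($g = \left(673 + 1330\right) \left(-526\right) = 2003 \left(-526\right) = -1053578$)
$\frac{\left(-6468\right) 142}{g} = \frac{\left(-6468\right) 142}{-1053578} = \left(-918456\right) \left(- \frac{1}{1053578}\right) = \frac{459228}{526789}$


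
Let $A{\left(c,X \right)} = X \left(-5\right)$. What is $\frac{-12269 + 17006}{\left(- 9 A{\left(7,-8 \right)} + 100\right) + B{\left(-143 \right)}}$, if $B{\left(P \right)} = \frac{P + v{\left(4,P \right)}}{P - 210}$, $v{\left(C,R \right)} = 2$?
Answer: $- \frac{1672161}{91639} \approx -18.247$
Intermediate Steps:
$A{\left(c,X \right)} = - 5 X$
$B{\left(P \right)} = \frac{2 + P}{-210 + P}$ ($B{\left(P \right)} = \frac{P + 2}{P - 210} = \frac{2 + P}{-210 + P}$)
$\frac{-12269 + 17006}{\left(- 9 A{\left(7,-8 \right)} + 100\right) + B{\left(-143 \right)}} = \frac{-12269 + 17006}{\left(- 9 \left(\left(-5\right) \left(-8\right)\right) + 100\right) + \frac{2 - 143}{-210 - 143}} = \frac{4737}{\left(\left(-9\right) 40 + 100\right) + \frac{1}{-353} \left(-141\right)} = \frac{4737}{\left(-360 + 100\right) - - \frac{141}{353}} = \frac{4737}{-260 + \frac{141}{353}} = \frac{4737}{- \frac{91639}{353}} = 4737 \left(- \frac{353}{91639}\right) = - \frac{1672161}{91639}$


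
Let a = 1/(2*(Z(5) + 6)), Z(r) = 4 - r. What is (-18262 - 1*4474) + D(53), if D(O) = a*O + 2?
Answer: -227287/10 ≈ -22729.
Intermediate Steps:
a = ⅒ (a = 1/(2*((4 - 1*5) + 6)) = 1/(2*((4 - 5) + 6)) = 1/(2*(-1 + 6)) = 1/(2*5) = 1/10 = ⅒ ≈ 0.10000)
D(O) = 2 + O/10 (D(O) = O/10 + 2 = 2 + O/10)
(-18262 - 1*4474) + D(53) = (-18262 - 1*4474) + (2 + (⅒)*53) = (-18262 - 4474) + (2 + 53/10) = -22736 + 73/10 = -227287/10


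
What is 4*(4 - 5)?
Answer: -4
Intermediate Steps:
4*(4 - 5) = 4*(-1) = -4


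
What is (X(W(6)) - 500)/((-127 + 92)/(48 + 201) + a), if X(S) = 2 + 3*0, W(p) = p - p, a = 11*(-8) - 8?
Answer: 124002/23939 ≈ 5.1799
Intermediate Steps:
a = -96 (a = -88 - 8 = -96)
W(p) = 0
X(S) = 2 (X(S) = 2 + 0 = 2)
(X(W(6)) - 500)/((-127 + 92)/(48 + 201) + a) = (2 - 500)/((-127 + 92)/(48 + 201) - 96) = -498/(-35/249 - 96) = -498/(-23939/249) = -498*(-249/23939) = 124002/23939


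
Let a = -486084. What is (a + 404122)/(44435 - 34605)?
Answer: -40981/4915 ≈ -8.3380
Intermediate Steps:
(a + 404122)/(44435 - 34605) = (-486084 + 404122)/(44435 - 34605) = -81962/9830 = -81962*1/9830 = -40981/4915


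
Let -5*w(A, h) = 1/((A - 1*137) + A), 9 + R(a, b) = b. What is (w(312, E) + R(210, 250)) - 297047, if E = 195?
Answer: -722722611/2435 ≈ -2.9681e+5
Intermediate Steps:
R(a, b) = -9 + b
w(A, h) = -1/(5*(-137 + 2*A)) (w(A, h) = -1/(5*((A - 1*137) + A)) = -1/(5*((A - 137) + A)) = -1/(5*((-137 + A) + A)) = -1/(5*(-137 + 2*A)))
(w(312, E) + R(210, 250)) - 297047 = (-1/(-685 + 10*312) + (-9 + 250)) - 297047 = (-1/(-685 + 3120) + 241) - 297047 = (-1/2435 + 241) - 297047 = 586834/2435 - 297047 = -722722611/2435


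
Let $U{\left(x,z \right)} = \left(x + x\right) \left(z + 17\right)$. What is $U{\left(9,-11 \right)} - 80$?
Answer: $28$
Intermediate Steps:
$U{\left(x,z \right)} = 2 x \left(17 + z\right)$
$U{\left(9,-11 \right)} - 80 = 2 \cdot 9 \left(17 - 11\right) - 80 = 2 \cdot 9 \cdot 6 - 80 = 108 - 80 = 28$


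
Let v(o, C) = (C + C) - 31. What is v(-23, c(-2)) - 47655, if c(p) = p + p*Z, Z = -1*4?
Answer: -47674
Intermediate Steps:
Z = -4
c(p) = -3*p (c(p) = p + p*(-4) = p - 4*p = -3*p)
v(o, C) = -31 + 2*C (v(o, C) = 2*C - 31 = -31 + 2*C)
v(-23, c(-2)) - 47655 = (-31 + 2*(-3*(-2))) - 47655 = (-31 + 2*6) - 47655 = (-31 + 12) - 47655 = -19 - 47655 = -47674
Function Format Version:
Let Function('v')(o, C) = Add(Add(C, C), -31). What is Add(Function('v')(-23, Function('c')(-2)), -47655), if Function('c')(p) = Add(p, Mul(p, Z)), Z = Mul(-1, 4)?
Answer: -47674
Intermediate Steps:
Z = -4
Function('c')(p) = Mul(-3, p) (Function('c')(p) = Add(p, Mul(p, -4)) = Add(p, Mul(-4, p)) = Mul(-3, p))
Function('v')(o, C) = Add(-31, Mul(2, C)) (Function('v')(o, C) = Add(Mul(2, C), -31) = Add(-31, Mul(2, C)))
Add(Function('v')(-23, Function('c')(-2)), -47655) = Add(Add(-31, Mul(2, Mul(-3, -2))), -47655) = Add(Add(-31, Mul(2, 6)), -47655) = Add(Add(-31, 12), -47655) = Add(-19, -47655) = -47674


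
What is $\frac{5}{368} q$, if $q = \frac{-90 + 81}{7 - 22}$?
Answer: $\frac{3}{368} \approx 0.0081522$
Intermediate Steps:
$q = \frac{3}{5}$ ($q = - \frac{9}{-15} = \left(-9\right) \left(- \frac{1}{15}\right) = \frac{3}{5} \approx 0.6$)
$\frac{5}{368} q = \frac{5}{368} \cdot \frac{3}{5} = \frac{3}{368}$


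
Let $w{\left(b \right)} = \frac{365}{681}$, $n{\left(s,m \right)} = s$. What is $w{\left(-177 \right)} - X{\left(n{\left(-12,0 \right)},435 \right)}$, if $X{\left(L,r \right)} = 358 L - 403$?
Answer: $\frac{3200384}{681} \approx 4699.5$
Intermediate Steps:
$w{\left(b \right)} = \frac{365}{681}$ ($w{\left(b \right)} = 365 \cdot \frac{1}{681} = \frac{365}{681}$)
$X{\left(L,r \right)} = -403 + 358 L$
$w{\left(-177 \right)} - X{\left(n{\left(-12,0 \right)},435 \right)} = \frac{365}{681} - \left(-403 + 358 \left(-12\right)\right) = \frac{365}{681} - \left(-403 - 4296\right) = \frac{365}{681} - -4699 = \frac{365}{681} + 4699 = \frac{3200384}{681}$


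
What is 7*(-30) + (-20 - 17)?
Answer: -247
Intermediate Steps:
7*(-30) + (-20 - 17) = -210 - 37 = -247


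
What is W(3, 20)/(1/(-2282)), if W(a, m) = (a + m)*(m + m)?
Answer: -2099440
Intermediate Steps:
W(a, m) = 2*m*(a + m) (W(a, m) = (a + m)*(2*m) = 2*m*(a + m))
W(3, 20)/(1/(-2282)) = (2*20*(3 + 20))/(1/(-2282)) = (2*20*23)/(-1/2282) = 920*(-2282) = -2099440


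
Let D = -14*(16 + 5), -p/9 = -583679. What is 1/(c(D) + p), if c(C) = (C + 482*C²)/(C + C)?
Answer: 2/10364515 ≈ 1.9297e-7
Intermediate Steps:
p = 5253111 (p = -9*(-583679) = 5253111)
D = -294 (D = -14*21 = -294)
c(C) = (C + 482*C²)/(2*C) (c(C) = (C + 482*C²)/((2*C)) = (C + 482*C²)*(1/(2*C)) = (C + 482*C²)/(2*C))
1/(c(D) + p) = 1/((½ + 241*(-294)) + 5253111) = 1/((½ - 70854) + 5253111) = 1/(-141707/2 + 5253111) = 1/(10364515/2) = 2/10364515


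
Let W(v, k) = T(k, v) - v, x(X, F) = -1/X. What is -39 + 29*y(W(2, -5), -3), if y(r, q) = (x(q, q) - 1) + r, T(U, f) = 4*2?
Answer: 347/3 ≈ 115.67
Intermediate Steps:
T(U, f) = 8
W(v, k) = 8 - v
y(r, q) = -1 + r - 1/q (y(r, q) = (-1/q - 1) + r = (-1 - 1/q) + r = -1 + r - 1/q)
-39 + 29*y(W(2, -5), -3) = -39 + 29*(-1 + (8 - 1*2) - 1/(-3)) = -39 + 29*(-1 + (8 - 2) - 1*(-⅓)) = -39 + 29*(-1 + 6 + ⅓) = -39 + 29*(16/3) = -39 + 464/3 = 347/3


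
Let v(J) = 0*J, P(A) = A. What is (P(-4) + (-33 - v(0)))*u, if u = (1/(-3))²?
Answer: -37/9 ≈ -4.1111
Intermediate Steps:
v(J) = 0
u = ⅑ (u = (-⅓)² = ⅑ ≈ 0.11111)
(P(-4) + (-33 - v(0)))*u = (-4 + (-33 - 1*0))*(⅑) = (-4 + (-33 + 0))*(⅑) = (-4 - 33)*(⅑) = -37*⅑ = -37/9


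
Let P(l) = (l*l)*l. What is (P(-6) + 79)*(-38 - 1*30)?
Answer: 9316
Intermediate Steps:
P(l) = l³ (P(l) = l²*l = l³)
(P(-6) + 79)*(-38 - 1*30) = ((-6)³ + 79)*(-38 - 1*30) = (-216 + 79)*(-38 - 30) = -137*(-68) = 9316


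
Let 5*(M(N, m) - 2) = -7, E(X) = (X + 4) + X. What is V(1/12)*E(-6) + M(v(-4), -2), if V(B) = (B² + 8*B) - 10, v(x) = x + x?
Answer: 6769/90 ≈ 75.211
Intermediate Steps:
v(x) = 2*x
E(X) = 4 + 2*X (E(X) = (4 + X) + X = 4 + 2*X)
V(B) = -10 + B² + 8*B
M(N, m) = ⅗ (M(N, m) = 2 + (⅕)*(-7) = 2 - 7/5 = ⅗)
V(1/12)*E(-6) + M(v(-4), -2) = (-10 + (1/12)² + 8*(1/12))*(4 + 2*(-6)) + ⅗ = (-10 + (1*(1/12))² + 8*(1*(1/12)))*(4 - 12) + ⅗ = (-10 + (1/12)² + 8*(1/12))*(-8) + ⅗ = (-10 + 1/144 + ⅔)*(-8) + ⅗ = -1343/144*(-8) + ⅗ = 1343/18 + ⅗ = 6769/90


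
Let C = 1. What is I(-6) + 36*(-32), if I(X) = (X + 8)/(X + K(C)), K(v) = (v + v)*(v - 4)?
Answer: -6913/6 ≈ -1152.2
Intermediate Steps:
K(v) = 2*v*(-4 + v) (K(v) = (2*v)*(-4 + v) = 2*v*(-4 + v))
I(X) = (8 + X)/(-6 + X) (I(X) = (X + 8)/(X + 2*1*(-4 + 1)) = (8 + X)/(X + 2*1*(-3)) = (8 + X)/(X - 6) = (8 + X)/(-6 + X))
I(-6) + 36*(-32) = (8 - 6)/(-6 - 6) + 36*(-32) = 2/(-12) - 1152 = -1/12*2 - 1152 = -⅙ - 1152 = -6913/6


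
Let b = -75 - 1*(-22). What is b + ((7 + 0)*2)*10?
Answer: 87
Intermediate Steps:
b = -53 (b = -75 + 22 = -53)
b + ((7 + 0)*2)*10 = -53 + ((7 + 0)*2)*10 = -53 + (7*2)*10 = -53 + 14*10 = -53 + 140 = 87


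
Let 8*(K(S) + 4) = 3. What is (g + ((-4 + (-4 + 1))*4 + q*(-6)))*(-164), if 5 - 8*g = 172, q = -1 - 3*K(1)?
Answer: 35465/2 ≈ 17733.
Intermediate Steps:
K(S) = -29/8 (K(S) = -4 + (⅛)*3 = -4 + 3/8 = -29/8)
q = 79/8 (q = -1 - 3*(-29/8) = -1 + 87/8 = 79/8 ≈ 9.8750)
g = -167/8 (g = 5/8 - ⅛*172 = 5/8 - 43/2 = -167/8 ≈ -20.875)
(g + ((-4 + (-4 + 1))*4 + q*(-6)))*(-164) = (-167/8 + ((-4 + (-4 + 1))*4 + (79/8)*(-6)))*(-164) = (-167/8 + ((-4 - 3)*4 - 237/4))*(-164) = (-167/8 + (-7*4 - 237/4))*(-164) = (-167/8 + (-28 - 237/4))*(-164) = (-167/8 - 349/4)*(-164) = -865/8*(-164) = 35465/2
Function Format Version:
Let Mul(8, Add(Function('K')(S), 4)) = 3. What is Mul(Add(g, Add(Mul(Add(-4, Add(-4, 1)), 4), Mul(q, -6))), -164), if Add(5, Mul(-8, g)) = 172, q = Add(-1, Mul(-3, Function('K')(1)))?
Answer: Rational(35465, 2) ≈ 17733.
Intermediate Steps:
Function('K')(S) = Rational(-29, 8) (Function('K')(S) = Add(-4, Mul(Rational(1, 8), 3)) = Add(-4, Rational(3, 8)) = Rational(-29, 8))
q = Rational(79, 8) (q = Add(-1, Mul(-3, Rational(-29, 8))) = Add(-1, Rational(87, 8)) = Rational(79, 8) ≈ 9.8750)
g = Rational(-167, 8) (g = Add(Rational(5, 8), Mul(Rational(-1, 8), 172)) = Add(Rational(5, 8), Rational(-43, 2)) = Rational(-167, 8) ≈ -20.875)
Mul(Add(g, Add(Mul(Add(-4, Add(-4, 1)), 4), Mul(q, -6))), -164) = Mul(Add(Rational(-167, 8), Add(Mul(Add(-4, Add(-4, 1)), 4), Mul(Rational(79, 8), -6))), -164) = Mul(Add(Rational(-167, 8), Add(Mul(Add(-4, -3), 4), Rational(-237, 4))), -164) = Mul(Add(Rational(-167, 8), Add(Mul(-7, 4), Rational(-237, 4))), -164) = Mul(Add(Rational(-167, 8), Add(-28, Rational(-237, 4))), -164) = Mul(Add(Rational(-167, 8), Rational(-349, 4)), -164) = Mul(Rational(-865, 8), -164) = Rational(35465, 2)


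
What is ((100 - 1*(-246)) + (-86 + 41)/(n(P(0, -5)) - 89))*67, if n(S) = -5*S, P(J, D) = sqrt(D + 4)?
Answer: 184472507/7946 - 15075*I/7946 ≈ 23216.0 - 1.8972*I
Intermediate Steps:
P(J, D) = sqrt(4 + D)
((100 - 1*(-246)) + (-86 + 41)/(n(P(0, -5)) - 89))*67 = ((100 - 1*(-246)) + (-86 + 41)/(-5*sqrt(4 - 5) - 89))*67 = ((100 + 246) - 45/(-5*I - 89))*67 = (346 - 45/(-5*I - 89))*67 = (346 - 45*(-89 + 5*I)/7946)*67 = 23182 - 3015*(-89 + 5*I)/7946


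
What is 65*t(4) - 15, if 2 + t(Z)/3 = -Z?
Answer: -1185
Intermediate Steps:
t(Z) = -6 - 3*Z (t(Z) = -6 + 3*(-Z) = -6 - 3*Z)
65*t(4) - 15 = 65*(-6 - 3*4) - 15 = 65*(-6 - 12) - 15 = 65*(-18) - 15 = -1170 - 15 = -1185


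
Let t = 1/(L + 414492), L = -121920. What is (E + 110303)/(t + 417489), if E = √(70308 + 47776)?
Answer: 32271569316/122145591709 + 585144*√29521/122145591709 ≈ 0.26503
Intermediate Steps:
E = 2*√29521 (E = √118084 = 2*√29521 ≈ 343.63)
t = 1/292572 (t = 1/(-121920 + 414492) = 1/292572 ≈ 3.4180e-6)
(E + 110303)/(t + 417489) = (2*√29521 + 110303)/(1/292572 + 417489) = (110303 + 2*√29521)/(122145591709/292572) = (110303 + 2*√29521)*(292572/122145591709) = 32271569316/122145591709 + 585144*√29521/122145591709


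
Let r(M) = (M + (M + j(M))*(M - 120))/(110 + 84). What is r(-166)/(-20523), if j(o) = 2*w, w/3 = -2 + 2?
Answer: -7885/663577 ≈ -0.011883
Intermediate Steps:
w = 0 (w = 3*(-2 + 2) = 3*0 = 0)
j(o) = 0 (j(o) = 2*0 = 0)
r(M) = M/194 + M*(-120 + M)/194 (r(M) = (M + (M + 0)*(M - 120))/(110 + 84) = (M + M*(-120 + M))/194 = (M + M*(-120 + M))*(1/194) = M/194 + M*(-120 + M)/194)
r(-166)/(-20523) = ((1/194)*(-166)*(-119 - 166))/(-20523) = ((1/194)*(-166)*(-285))*(-1/20523) = (23655/97)*(-1/20523) = -7885/663577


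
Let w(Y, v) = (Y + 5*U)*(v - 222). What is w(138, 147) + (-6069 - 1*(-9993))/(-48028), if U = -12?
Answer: -70241931/12007 ≈ -5850.1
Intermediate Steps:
w(Y, v) = (-222 + v)*(-60 + Y) (w(Y, v) = (Y + 5*(-12))*(v - 222) = (Y - 60)*(-222 + v) = (-60 + Y)*(-222 + v) = (-222 + v)*(-60 + Y))
w(138, 147) + (-6069 - 1*(-9993))/(-48028) = (13320 - 222*138 - 60*147 + 138*147) + (-6069 - 1*(-9993))/(-48028) = (13320 - 30636 - 8820 + 20286) + (-6069 + 9993)*(-1/48028) = -5850 + 3924*(-1/48028) = -5850 - 981/12007 = -70241931/12007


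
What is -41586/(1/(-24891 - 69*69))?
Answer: 1233108072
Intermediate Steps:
-41586/(1/(-24891 - 69*69)) = -41586/(1/(-24891 - 4761)) = -41586/(1/(-29652)) = -41586/(-1/29652) = -41586*(-29652) = 1233108072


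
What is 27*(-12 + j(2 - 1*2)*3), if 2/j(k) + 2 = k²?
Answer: -405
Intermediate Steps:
j(k) = 2/(-2 + k²)
27*(-12 + j(2 - 1*2)*3) = 27*(-12 + (2/(-2 + (2 - 1*2)²))*3) = 27*(-12 + (2/(-2 + (2 - 2)²))*3) = 27*(-12 + (2/(-2 + 0²))*3) = 27*(-12 + (2/(-2 + 0))*3) = 27*(-12 + (2/(-2))*3) = 27*(-12 + (2*(-½))*3) = 27*(-12 - 1*3) = 27*(-12 - 3) = 27*(-15) = -405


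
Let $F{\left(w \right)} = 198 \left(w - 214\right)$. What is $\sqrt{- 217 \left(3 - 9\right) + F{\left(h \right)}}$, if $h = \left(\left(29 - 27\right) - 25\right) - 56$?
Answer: $2 i \sqrt{14178} \approx 238.14 i$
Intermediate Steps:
$h = -79$ ($h = \left(2 - 25\right) - 56 = -23 - 56 = -79$)
$F{\left(w \right)} = -42372 + 198 w$ ($F{\left(w \right)} = 198 \left(-214 + w\right) = -42372 + 198 w$)
$\sqrt{- 217 \left(3 - 9\right) + F{\left(h \right)}} = \sqrt{- 217 \left(3 - 9\right) + \left(-42372 + 198 \left(-79\right)\right)} = \sqrt{- 217 \left(3 - 9\right) - 58014} = \sqrt{\left(-217\right) \left(-6\right) - 58014} = \sqrt{1302 - 58014} = \sqrt{-56712} = 2 i \sqrt{14178}$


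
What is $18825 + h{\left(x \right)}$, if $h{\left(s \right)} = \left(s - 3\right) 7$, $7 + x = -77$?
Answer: $18216$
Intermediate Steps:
$x = -84$ ($x = -7 - 77 = -84$)
$h{\left(s \right)} = -21 + 7 s$ ($h{\left(s \right)} = \left(-3 + s\right) 7 = -21 + 7 s$)
$18825 + h{\left(x \right)} = 18825 + \left(-21 + 7 \left(-84\right)\right) = 18825 - 609 = 18216$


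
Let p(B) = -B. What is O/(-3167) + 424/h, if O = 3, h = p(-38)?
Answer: 671347/60173 ≈ 11.157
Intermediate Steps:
h = 38 (h = -1*(-38) = 38)
O/(-3167) + 424/h = 3/(-3167) + 424/38 = 3*(-1/3167) + 424*(1/38) = -3/3167 + 212/19 = 671347/60173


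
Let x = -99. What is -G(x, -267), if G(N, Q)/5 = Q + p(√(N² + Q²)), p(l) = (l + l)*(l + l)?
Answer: -1620465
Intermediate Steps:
p(l) = 4*l² (p(l) = (2*l)*(2*l) = 4*l²)
G(N, Q) = 5*Q + 20*N² + 20*Q² (G(N, Q) = 5*(Q + 4*(√(N² + Q²))²) = 5*(Q + 4*(N² + Q²)) = 5*(Q + (4*N² + 4*Q²)) = 5*(Q + 4*N² + 4*Q²) = 5*Q + 20*N² + 20*Q²)
-G(x, -267) = -(5*(-267) + 20*(-99)² + 20*(-267)²) = -(-1335 + 20*9801 + 20*71289) = -(-1335 + 196020 + 1425780) = -1*1620465 = -1620465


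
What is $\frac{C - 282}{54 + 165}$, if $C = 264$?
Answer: $- \frac{6}{73} \approx -0.082192$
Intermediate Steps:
$\frac{C - 282}{54 + 165} = \frac{264 - 282}{54 + 165} = - \frac{18}{219} = \left(-18\right) \frac{1}{219} = - \frac{6}{73}$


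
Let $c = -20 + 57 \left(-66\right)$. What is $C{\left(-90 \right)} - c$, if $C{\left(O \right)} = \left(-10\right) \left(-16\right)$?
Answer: $3942$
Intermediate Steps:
$C{\left(O \right)} = 160$
$c = -3782$ ($c = -20 - 3762 = -3782$)
$C{\left(-90 \right)} - c = 160 - -3782 = 160 + 3782 = 3942$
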